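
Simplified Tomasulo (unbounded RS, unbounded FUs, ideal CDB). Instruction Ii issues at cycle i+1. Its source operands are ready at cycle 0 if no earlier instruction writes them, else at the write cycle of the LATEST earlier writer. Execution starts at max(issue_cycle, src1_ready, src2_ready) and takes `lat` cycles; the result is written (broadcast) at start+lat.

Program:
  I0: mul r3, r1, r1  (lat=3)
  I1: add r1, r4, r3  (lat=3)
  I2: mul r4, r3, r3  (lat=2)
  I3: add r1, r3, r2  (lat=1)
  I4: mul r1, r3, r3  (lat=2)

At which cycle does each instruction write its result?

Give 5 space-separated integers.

I0 mul r3: issue@1 deps=(None,None) exec_start@1 write@4
I1 add r1: issue@2 deps=(None,0) exec_start@4 write@7
I2 mul r4: issue@3 deps=(0,0) exec_start@4 write@6
I3 add r1: issue@4 deps=(0,None) exec_start@4 write@5
I4 mul r1: issue@5 deps=(0,0) exec_start@5 write@7

Answer: 4 7 6 5 7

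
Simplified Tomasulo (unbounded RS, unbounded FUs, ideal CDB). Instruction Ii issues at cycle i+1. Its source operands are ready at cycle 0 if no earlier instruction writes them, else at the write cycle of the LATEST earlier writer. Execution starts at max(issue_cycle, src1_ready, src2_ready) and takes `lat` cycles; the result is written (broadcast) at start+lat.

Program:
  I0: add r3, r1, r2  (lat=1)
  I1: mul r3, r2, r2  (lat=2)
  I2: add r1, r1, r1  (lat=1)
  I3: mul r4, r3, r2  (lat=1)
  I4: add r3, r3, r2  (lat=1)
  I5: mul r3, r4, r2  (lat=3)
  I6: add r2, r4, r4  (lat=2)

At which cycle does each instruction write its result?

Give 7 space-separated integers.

I0 add r3: issue@1 deps=(None,None) exec_start@1 write@2
I1 mul r3: issue@2 deps=(None,None) exec_start@2 write@4
I2 add r1: issue@3 deps=(None,None) exec_start@3 write@4
I3 mul r4: issue@4 deps=(1,None) exec_start@4 write@5
I4 add r3: issue@5 deps=(1,None) exec_start@5 write@6
I5 mul r3: issue@6 deps=(3,None) exec_start@6 write@9
I6 add r2: issue@7 deps=(3,3) exec_start@7 write@9

Answer: 2 4 4 5 6 9 9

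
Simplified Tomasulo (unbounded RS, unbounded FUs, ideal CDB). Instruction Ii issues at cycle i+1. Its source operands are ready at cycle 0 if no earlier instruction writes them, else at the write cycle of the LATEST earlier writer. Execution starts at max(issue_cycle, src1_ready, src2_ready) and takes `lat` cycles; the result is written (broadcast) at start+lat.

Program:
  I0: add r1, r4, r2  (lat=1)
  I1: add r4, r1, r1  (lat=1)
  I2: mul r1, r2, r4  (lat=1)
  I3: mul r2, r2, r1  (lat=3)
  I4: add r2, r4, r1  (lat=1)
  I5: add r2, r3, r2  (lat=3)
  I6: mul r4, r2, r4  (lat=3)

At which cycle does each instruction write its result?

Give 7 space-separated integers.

Answer: 2 3 4 7 6 9 12

Derivation:
I0 add r1: issue@1 deps=(None,None) exec_start@1 write@2
I1 add r4: issue@2 deps=(0,0) exec_start@2 write@3
I2 mul r1: issue@3 deps=(None,1) exec_start@3 write@4
I3 mul r2: issue@4 deps=(None,2) exec_start@4 write@7
I4 add r2: issue@5 deps=(1,2) exec_start@5 write@6
I5 add r2: issue@6 deps=(None,4) exec_start@6 write@9
I6 mul r4: issue@7 deps=(5,1) exec_start@9 write@12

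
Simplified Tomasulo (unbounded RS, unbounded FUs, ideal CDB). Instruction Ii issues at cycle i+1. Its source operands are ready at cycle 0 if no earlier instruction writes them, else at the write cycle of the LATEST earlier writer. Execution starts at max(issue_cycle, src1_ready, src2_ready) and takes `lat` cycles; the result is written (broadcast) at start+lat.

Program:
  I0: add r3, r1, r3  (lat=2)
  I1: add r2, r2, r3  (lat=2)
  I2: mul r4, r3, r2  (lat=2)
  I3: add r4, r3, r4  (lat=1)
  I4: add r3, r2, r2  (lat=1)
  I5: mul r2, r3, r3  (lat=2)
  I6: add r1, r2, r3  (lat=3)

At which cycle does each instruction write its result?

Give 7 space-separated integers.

Answer: 3 5 7 8 6 8 11

Derivation:
I0 add r3: issue@1 deps=(None,None) exec_start@1 write@3
I1 add r2: issue@2 deps=(None,0) exec_start@3 write@5
I2 mul r4: issue@3 deps=(0,1) exec_start@5 write@7
I3 add r4: issue@4 deps=(0,2) exec_start@7 write@8
I4 add r3: issue@5 deps=(1,1) exec_start@5 write@6
I5 mul r2: issue@6 deps=(4,4) exec_start@6 write@8
I6 add r1: issue@7 deps=(5,4) exec_start@8 write@11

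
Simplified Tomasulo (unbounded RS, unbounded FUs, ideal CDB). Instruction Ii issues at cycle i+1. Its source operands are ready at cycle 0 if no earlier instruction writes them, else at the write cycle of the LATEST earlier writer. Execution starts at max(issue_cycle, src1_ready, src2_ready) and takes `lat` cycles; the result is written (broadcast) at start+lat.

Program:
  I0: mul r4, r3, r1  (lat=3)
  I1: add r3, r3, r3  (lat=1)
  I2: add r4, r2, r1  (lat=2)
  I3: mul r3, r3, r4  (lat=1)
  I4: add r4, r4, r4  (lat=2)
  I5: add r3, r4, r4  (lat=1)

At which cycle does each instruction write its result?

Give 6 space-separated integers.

Answer: 4 3 5 6 7 8

Derivation:
I0 mul r4: issue@1 deps=(None,None) exec_start@1 write@4
I1 add r3: issue@2 deps=(None,None) exec_start@2 write@3
I2 add r4: issue@3 deps=(None,None) exec_start@3 write@5
I3 mul r3: issue@4 deps=(1,2) exec_start@5 write@6
I4 add r4: issue@5 deps=(2,2) exec_start@5 write@7
I5 add r3: issue@6 deps=(4,4) exec_start@7 write@8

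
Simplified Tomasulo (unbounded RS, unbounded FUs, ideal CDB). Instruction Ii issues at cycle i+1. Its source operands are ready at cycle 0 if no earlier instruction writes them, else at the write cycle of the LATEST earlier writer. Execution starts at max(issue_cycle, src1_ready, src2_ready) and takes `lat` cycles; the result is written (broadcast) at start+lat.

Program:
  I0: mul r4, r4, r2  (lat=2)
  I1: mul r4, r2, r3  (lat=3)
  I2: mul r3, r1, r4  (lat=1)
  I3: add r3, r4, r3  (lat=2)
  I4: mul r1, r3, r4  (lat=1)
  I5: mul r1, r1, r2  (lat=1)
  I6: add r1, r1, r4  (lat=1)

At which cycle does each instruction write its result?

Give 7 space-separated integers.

Answer: 3 5 6 8 9 10 11

Derivation:
I0 mul r4: issue@1 deps=(None,None) exec_start@1 write@3
I1 mul r4: issue@2 deps=(None,None) exec_start@2 write@5
I2 mul r3: issue@3 deps=(None,1) exec_start@5 write@6
I3 add r3: issue@4 deps=(1,2) exec_start@6 write@8
I4 mul r1: issue@5 deps=(3,1) exec_start@8 write@9
I5 mul r1: issue@6 deps=(4,None) exec_start@9 write@10
I6 add r1: issue@7 deps=(5,1) exec_start@10 write@11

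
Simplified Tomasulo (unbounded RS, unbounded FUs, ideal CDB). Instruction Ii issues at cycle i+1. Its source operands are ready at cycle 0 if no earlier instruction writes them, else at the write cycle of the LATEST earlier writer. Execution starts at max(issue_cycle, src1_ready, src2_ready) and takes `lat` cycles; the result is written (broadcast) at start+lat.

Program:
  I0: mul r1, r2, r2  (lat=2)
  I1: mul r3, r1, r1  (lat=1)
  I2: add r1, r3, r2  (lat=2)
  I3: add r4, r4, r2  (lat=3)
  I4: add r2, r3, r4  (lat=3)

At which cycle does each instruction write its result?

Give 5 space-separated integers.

I0 mul r1: issue@1 deps=(None,None) exec_start@1 write@3
I1 mul r3: issue@2 deps=(0,0) exec_start@3 write@4
I2 add r1: issue@3 deps=(1,None) exec_start@4 write@6
I3 add r4: issue@4 deps=(None,None) exec_start@4 write@7
I4 add r2: issue@5 deps=(1,3) exec_start@7 write@10

Answer: 3 4 6 7 10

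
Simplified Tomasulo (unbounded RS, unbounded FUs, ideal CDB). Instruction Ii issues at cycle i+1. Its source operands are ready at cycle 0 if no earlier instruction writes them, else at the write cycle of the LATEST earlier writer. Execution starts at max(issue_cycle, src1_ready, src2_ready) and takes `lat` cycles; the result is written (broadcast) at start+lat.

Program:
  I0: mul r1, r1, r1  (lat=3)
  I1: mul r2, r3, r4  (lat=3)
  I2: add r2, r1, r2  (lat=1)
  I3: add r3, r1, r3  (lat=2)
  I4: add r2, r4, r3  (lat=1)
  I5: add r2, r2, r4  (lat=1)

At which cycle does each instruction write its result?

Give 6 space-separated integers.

Answer: 4 5 6 6 7 8

Derivation:
I0 mul r1: issue@1 deps=(None,None) exec_start@1 write@4
I1 mul r2: issue@2 deps=(None,None) exec_start@2 write@5
I2 add r2: issue@3 deps=(0,1) exec_start@5 write@6
I3 add r3: issue@4 deps=(0,None) exec_start@4 write@6
I4 add r2: issue@5 deps=(None,3) exec_start@6 write@7
I5 add r2: issue@6 deps=(4,None) exec_start@7 write@8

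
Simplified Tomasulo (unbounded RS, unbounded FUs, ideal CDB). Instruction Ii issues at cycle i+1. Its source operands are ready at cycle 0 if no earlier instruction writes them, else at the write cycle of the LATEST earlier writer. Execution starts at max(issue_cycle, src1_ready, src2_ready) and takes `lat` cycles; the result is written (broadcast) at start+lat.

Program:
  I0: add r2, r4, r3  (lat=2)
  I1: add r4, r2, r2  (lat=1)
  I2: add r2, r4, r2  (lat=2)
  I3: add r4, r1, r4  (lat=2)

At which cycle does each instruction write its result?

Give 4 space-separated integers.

Answer: 3 4 6 6

Derivation:
I0 add r2: issue@1 deps=(None,None) exec_start@1 write@3
I1 add r4: issue@2 deps=(0,0) exec_start@3 write@4
I2 add r2: issue@3 deps=(1,0) exec_start@4 write@6
I3 add r4: issue@4 deps=(None,1) exec_start@4 write@6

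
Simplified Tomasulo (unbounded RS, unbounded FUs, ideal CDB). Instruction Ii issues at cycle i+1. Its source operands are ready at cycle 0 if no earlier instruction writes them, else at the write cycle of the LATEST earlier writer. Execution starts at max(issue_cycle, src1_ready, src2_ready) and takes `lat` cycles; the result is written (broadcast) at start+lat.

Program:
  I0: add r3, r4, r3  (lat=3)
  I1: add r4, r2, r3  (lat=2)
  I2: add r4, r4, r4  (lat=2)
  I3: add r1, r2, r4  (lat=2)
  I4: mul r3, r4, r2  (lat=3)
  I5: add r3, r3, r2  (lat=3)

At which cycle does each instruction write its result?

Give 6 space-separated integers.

Answer: 4 6 8 10 11 14

Derivation:
I0 add r3: issue@1 deps=(None,None) exec_start@1 write@4
I1 add r4: issue@2 deps=(None,0) exec_start@4 write@6
I2 add r4: issue@3 deps=(1,1) exec_start@6 write@8
I3 add r1: issue@4 deps=(None,2) exec_start@8 write@10
I4 mul r3: issue@5 deps=(2,None) exec_start@8 write@11
I5 add r3: issue@6 deps=(4,None) exec_start@11 write@14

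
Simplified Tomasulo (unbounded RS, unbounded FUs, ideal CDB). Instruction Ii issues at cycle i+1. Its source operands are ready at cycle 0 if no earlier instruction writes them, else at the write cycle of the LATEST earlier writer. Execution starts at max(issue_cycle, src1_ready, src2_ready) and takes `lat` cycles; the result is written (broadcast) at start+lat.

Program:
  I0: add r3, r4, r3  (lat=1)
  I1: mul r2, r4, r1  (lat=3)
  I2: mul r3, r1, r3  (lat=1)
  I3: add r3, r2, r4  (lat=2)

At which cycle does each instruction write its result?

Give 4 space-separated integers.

Answer: 2 5 4 7

Derivation:
I0 add r3: issue@1 deps=(None,None) exec_start@1 write@2
I1 mul r2: issue@2 deps=(None,None) exec_start@2 write@5
I2 mul r3: issue@3 deps=(None,0) exec_start@3 write@4
I3 add r3: issue@4 deps=(1,None) exec_start@5 write@7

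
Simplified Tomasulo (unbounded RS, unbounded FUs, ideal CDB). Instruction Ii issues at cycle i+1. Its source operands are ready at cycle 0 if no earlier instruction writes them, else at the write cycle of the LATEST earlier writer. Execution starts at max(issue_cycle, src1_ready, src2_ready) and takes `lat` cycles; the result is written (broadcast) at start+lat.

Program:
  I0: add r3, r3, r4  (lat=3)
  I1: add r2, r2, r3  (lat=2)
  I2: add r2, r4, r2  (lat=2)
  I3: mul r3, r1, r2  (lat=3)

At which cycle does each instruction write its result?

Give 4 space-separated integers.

I0 add r3: issue@1 deps=(None,None) exec_start@1 write@4
I1 add r2: issue@2 deps=(None,0) exec_start@4 write@6
I2 add r2: issue@3 deps=(None,1) exec_start@6 write@8
I3 mul r3: issue@4 deps=(None,2) exec_start@8 write@11

Answer: 4 6 8 11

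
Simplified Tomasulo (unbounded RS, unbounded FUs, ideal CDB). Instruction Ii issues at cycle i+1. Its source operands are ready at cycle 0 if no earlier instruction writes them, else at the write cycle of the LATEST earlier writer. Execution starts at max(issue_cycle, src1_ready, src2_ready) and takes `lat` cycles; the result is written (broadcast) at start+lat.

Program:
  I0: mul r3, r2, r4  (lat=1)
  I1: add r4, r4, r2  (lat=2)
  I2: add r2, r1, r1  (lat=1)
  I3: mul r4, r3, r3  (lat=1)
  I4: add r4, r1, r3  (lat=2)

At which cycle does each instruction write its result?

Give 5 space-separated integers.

Answer: 2 4 4 5 7

Derivation:
I0 mul r3: issue@1 deps=(None,None) exec_start@1 write@2
I1 add r4: issue@2 deps=(None,None) exec_start@2 write@4
I2 add r2: issue@3 deps=(None,None) exec_start@3 write@4
I3 mul r4: issue@4 deps=(0,0) exec_start@4 write@5
I4 add r4: issue@5 deps=(None,0) exec_start@5 write@7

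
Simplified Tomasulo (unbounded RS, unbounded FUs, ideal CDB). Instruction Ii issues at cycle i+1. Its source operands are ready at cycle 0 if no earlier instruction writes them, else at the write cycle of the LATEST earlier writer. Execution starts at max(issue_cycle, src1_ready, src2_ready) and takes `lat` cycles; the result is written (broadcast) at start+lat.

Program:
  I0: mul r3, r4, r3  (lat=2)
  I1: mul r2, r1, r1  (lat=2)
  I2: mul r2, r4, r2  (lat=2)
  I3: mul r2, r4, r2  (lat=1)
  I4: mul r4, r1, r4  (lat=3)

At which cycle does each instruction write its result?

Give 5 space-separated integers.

Answer: 3 4 6 7 8

Derivation:
I0 mul r3: issue@1 deps=(None,None) exec_start@1 write@3
I1 mul r2: issue@2 deps=(None,None) exec_start@2 write@4
I2 mul r2: issue@3 deps=(None,1) exec_start@4 write@6
I3 mul r2: issue@4 deps=(None,2) exec_start@6 write@7
I4 mul r4: issue@5 deps=(None,None) exec_start@5 write@8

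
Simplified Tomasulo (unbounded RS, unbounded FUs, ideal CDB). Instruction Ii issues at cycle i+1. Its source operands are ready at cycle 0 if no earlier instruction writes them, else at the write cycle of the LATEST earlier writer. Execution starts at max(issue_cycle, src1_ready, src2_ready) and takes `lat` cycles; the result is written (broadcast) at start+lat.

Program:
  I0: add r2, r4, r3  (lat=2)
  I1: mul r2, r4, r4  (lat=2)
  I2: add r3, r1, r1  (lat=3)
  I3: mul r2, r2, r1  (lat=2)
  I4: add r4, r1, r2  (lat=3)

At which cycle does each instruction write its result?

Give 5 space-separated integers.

I0 add r2: issue@1 deps=(None,None) exec_start@1 write@3
I1 mul r2: issue@2 deps=(None,None) exec_start@2 write@4
I2 add r3: issue@3 deps=(None,None) exec_start@3 write@6
I3 mul r2: issue@4 deps=(1,None) exec_start@4 write@6
I4 add r4: issue@5 deps=(None,3) exec_start@6 write@9

Answer: 3 4 6 6 9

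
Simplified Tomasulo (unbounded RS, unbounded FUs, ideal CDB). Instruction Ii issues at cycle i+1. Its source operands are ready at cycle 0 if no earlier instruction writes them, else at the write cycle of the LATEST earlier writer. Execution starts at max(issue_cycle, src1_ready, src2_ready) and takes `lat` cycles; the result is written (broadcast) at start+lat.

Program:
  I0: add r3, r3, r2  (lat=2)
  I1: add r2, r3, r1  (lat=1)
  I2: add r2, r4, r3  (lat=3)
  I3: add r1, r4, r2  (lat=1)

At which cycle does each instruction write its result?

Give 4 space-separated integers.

I0 add r3: issue@1 deps=(None,None) exec_start@1 write@3
I1 add r2: issue@2 deps=(0,None) exec_start@3 write@4
I2 add r2: issue@3 deps=(None,0) exec_start@3 write@6
I3 add r1: issue@4 deps=(None,2) exec_start@6 write@7

Answer: 3 4 6 7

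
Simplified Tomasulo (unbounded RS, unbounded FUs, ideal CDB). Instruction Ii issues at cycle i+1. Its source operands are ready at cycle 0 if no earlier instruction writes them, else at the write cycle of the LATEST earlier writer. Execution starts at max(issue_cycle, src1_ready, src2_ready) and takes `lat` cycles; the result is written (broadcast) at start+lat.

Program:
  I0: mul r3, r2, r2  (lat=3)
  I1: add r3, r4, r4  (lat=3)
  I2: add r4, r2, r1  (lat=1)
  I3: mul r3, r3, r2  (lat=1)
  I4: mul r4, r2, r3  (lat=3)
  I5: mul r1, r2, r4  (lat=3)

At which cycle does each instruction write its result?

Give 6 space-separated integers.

I0 mul r3: issue@1 deps=(None,None) exec_start@1 write@4
I1 add r3: issue@2 deps=(None,None) exec_start@2 write@5
I2 add r4: issue@3 deps=(None,None) exec_start@3 write@4
I3 mul r3: issue@4 deps=(1,None) exec_start@5 write@6
I4 mul r4: issue@5 deps=(None,3) exec_start@6 write@9
I5 mul r1: issue@6 deps=(None,4) exec_start@9 write@12

Answer: 4 5 4 6 9 12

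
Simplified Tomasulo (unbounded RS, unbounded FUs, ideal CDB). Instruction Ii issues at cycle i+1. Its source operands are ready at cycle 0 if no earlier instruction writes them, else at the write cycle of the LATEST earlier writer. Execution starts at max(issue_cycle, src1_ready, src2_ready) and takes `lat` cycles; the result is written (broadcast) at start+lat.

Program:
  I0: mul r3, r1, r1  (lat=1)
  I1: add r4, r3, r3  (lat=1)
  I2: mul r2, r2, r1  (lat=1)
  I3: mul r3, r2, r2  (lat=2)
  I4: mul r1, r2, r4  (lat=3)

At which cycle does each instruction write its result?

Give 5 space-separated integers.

Answer: 2 3 4 6 8

Derivation:
I0 mul r3: issue@1 deps=(None,None) exec_start@1 write@2
I1 add r4: issue@2 deps=(0,0) exec_start@2 write@3
I2 mul r2: issue@3 deps=(None,None) exec_start@3 write@4
I3 mul r3: issue@4 deps=(2,2) exec_start@4 write@6
I4 mul r1: issue@5 deps=(2,1) exec_start@5 write@8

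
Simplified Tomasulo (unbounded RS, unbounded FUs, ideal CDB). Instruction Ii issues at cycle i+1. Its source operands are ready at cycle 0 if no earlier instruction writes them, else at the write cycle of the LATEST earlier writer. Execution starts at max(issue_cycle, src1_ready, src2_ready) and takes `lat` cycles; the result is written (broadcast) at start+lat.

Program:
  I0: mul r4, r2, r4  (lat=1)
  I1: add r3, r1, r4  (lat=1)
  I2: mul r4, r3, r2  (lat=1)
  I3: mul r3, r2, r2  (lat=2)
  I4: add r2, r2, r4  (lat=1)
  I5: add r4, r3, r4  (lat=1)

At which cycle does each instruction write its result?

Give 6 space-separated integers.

I0 mul r4: issue@1 deps=(None,None) exec_start@1 write@2
I1 add r3: issue@2 deps=(None,0) exec_start@2 write@3
I2 mul r4: issue@3 deps=(1,None) exec_start@3 write@4
I3 mul r3: issue@4 deps=(None,None) exec_start@4 write@6
I4 add r2: issue@5 deps=(None,2) exec_start@5 write@6
I5 add r4: issue@6 deps=(3,2) exec_start@6 write@7

Answer: 2 3 4 6 6 7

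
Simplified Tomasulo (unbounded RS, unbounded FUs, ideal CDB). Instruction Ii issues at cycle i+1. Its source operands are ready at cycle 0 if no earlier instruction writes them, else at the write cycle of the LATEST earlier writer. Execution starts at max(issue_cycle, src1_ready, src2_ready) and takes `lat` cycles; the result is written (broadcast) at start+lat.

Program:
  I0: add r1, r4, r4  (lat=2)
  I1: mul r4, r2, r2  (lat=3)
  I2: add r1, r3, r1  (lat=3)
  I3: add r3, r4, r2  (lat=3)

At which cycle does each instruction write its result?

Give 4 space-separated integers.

Answer: 3 5 6 8

Derivation:
I0 add r1: issue@1 deps=(None,None) exec_start@1 write@3
I1 mul r4: issue@2 deps=(None,None) exec_start@2 write@5
I2 add r1: issue@3 deps=(None,0) exec_start@3 write@6
I3 add r3: issue@4 deps=(1,None) exec_start@5 write@8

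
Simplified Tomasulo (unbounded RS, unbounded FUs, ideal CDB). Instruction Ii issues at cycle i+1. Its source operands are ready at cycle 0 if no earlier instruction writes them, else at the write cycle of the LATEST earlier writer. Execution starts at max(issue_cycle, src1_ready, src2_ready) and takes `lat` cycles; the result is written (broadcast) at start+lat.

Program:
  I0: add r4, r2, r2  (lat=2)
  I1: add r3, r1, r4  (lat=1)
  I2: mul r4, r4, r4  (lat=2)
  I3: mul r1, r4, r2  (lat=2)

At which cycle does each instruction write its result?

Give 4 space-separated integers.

Answer: 3 4 5 7

Derivation:
I0 add r4: issue@1 deps=(None,None) exec_start@1 write@3
I1 add r3: issue@2 deps=(None,0) exec_start@3 write@4
I2 mul r4: issue@3 deps=(0,0) exec_start@3 write@5
I3 mul r1: issue@4 deps=(2,None) exec_start@5 write@7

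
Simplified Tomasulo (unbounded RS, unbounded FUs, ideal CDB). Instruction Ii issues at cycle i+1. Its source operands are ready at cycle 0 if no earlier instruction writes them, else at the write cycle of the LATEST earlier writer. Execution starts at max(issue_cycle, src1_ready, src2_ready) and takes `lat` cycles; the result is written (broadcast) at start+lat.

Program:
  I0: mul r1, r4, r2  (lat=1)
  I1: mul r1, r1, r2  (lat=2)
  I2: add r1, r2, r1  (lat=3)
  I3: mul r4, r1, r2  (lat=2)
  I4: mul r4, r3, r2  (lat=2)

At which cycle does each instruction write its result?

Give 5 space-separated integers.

I0 mul r1: issue@1 deps=(None,None) exec_start@1 write@2
I1 mul r1: issue@2 deps=(0,None) exec_start@2 write@4
I2 add r1: issue@3 deps=(None,1) exec_start@4 write@7
I3 mul r4: issue@4 deps=(2,None) exec_start@7 write@9
I4 mul r4: issue@5 deps=(None,None) exec_start@5 write@7

Answer: 2 4 7 9 7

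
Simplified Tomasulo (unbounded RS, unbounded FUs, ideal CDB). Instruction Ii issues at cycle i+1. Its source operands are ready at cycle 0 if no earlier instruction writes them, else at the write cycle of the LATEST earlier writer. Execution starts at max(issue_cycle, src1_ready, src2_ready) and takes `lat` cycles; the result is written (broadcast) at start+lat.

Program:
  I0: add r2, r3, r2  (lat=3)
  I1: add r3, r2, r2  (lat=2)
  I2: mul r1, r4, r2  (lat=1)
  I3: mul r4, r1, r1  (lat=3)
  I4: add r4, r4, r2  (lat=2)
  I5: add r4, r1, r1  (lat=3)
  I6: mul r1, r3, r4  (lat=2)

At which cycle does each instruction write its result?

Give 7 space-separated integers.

I0 add r2: issue@1 deps=(None,None) exec_start@1 write@4
I1 add r3: issue@2 deps=(0,0) exec_start@4 write@6
I2 mul r1: issue@3 deps=(None,0) exec_start@4 write@5
I3 mul r4: issue@4 deps=(2,2) exec_start@5 write@8
I4 add r4: issue@5 deps=(3,0) exec_start@8 write@10
I5 add r4: issue@6 deps=(2,2) exec_start@6 write@9
I6 mul r1: issue@7 deps=(1,5) exec_start@9 write@11

Answer: 4 6 5 8 10 9 11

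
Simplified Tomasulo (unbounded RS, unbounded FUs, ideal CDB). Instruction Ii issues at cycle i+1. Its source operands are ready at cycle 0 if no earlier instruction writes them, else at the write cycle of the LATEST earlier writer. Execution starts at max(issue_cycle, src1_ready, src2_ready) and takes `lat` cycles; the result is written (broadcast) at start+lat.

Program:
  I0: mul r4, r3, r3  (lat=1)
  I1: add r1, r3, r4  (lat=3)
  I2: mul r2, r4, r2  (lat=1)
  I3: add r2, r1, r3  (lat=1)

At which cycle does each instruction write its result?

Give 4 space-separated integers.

Answer: 2 5 4 6

Derivation:
I0 mul r4: issue@1 deps=(None,None) exec_start@1 write@2
I1 add r1: issue@2 deps=(None,0) exec_start@2 write@5
I2 mul r2: issue@3 deps=(0,None) exec_start@3 write@4
I3 add r2: issue@4 deps=(1,None) exec_start@5 write@6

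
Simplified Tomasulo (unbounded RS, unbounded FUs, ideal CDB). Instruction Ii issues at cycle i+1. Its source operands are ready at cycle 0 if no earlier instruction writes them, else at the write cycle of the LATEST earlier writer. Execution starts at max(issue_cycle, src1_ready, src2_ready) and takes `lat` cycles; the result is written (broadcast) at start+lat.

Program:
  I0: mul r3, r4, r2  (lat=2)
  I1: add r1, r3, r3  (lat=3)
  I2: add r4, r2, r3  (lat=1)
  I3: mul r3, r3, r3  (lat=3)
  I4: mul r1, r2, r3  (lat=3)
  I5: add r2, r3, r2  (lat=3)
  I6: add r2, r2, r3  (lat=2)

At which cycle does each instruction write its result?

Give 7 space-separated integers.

Answer: 3 6 4 7 10 10 12

Derivation:
I0 mul r3: issue@1 deps=(None,None) exec_start@1 write@3
I1 add r1: issue@2 deps=(0,0) exec_start@3 write@6
I2 add r4: issue@3 deps=(None,0) exec_start@3 write@4
I3 mul r3: issue@4 deps=(0,0) exec_start@4 write@7
I4 mul r1: issue@5 deps=(None,3) exec_start@7 write@10
I5 add r2: issue@6 deps=(3,None) exec_start@7 write@10
I6 add r2: issue@7 deps=(5,3) exec_start@10 write@12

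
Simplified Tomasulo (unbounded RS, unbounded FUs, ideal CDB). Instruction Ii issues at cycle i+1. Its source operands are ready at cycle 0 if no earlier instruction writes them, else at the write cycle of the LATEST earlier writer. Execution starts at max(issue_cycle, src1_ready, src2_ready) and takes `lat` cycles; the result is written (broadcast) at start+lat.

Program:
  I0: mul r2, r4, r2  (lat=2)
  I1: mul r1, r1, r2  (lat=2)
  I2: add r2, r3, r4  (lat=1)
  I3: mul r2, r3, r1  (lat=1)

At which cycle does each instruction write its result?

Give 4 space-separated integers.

Answer: 3 5 4 6

Derivation:
I0 mul r2: issue@1 deps=(None,None) exec_start@1 write@3
I1 mul r1: issue@2 deps=(None,0) exec_start@3 write@5
I2 add r2: issue@3 deps=(None,None) exec_start@3 write@4
I3 mul r2: issue@4 deps=(None,1) exec_start@5 write@6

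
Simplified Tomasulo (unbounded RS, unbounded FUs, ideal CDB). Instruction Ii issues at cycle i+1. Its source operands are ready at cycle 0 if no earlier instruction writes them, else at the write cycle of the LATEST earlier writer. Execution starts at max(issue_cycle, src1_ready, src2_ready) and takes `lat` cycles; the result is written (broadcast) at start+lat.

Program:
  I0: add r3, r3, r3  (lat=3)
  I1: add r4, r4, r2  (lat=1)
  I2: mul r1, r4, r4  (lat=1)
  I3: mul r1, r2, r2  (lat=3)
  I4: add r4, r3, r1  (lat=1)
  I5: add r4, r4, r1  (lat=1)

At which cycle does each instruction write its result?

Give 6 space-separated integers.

Answer: 4 3 4 7 8 9

Derivation:
I0 add r3: issue@1 deps=(None,None) exec_start@1 write@4
I1 add r4: issue@2 deps=(None,None) exec_start@2 write@3
I2 mul r1: issue@3 deps=(1,1) exec_start@3 write@4
I3 mul r1: issue@4 deps=(None,None) exec_start@4 write@7
I4 add r4: issue@5 deps=(0,3) exec_start@7 write@8
I5 add r4: issue@6 deps=(4,3) exec_start@8 write@9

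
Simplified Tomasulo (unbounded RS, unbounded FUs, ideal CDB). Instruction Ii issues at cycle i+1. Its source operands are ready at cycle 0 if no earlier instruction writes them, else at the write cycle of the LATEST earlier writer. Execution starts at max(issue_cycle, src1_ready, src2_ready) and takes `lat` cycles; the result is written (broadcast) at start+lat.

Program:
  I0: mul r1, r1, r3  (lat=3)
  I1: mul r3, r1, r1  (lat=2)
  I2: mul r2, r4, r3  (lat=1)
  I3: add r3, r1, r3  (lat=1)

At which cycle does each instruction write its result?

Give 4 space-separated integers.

Answer: 4 6 7 7

Derivation:
I0 mul r1: issue@1 deps=(None,None) exec_start@1 write@4
I1 mul r3: issue@2 deps=(0,0) exec_start@4 write@6
I2 mul r2: issue@3 deps=(None,1) exec_start@6 write@7
I3 add r3: issue@4 deps=(0,1) exec_start@6 write@7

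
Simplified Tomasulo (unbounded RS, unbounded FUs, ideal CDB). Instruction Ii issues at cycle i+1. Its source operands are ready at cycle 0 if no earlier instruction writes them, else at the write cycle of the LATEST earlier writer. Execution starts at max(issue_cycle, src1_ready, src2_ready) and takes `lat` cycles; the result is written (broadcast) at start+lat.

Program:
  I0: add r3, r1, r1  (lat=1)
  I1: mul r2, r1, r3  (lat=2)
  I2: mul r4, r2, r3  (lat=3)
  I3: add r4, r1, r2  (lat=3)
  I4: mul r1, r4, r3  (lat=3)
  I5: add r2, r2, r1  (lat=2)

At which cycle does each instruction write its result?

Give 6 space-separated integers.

Answer: 2 4 7 7 10 12

Derivation:
I0 add r3: issue@1 deps=(None,None) exec_start@1 write@2
I1 mul r2: issue@2 deps=(None,0) exec_start@2 write@4
I2 mul r4: issue@3 deps=(1,0) exec_start@4 write@7
I3 add r4: issue@4 deps=(None,1) exec_start@4 write@7
I4 mul r1: issue@5 deps=(3,0) exec_start@7 write@10
I5 add r2: issue@6 deps=(1,4) exec_start@10 write@12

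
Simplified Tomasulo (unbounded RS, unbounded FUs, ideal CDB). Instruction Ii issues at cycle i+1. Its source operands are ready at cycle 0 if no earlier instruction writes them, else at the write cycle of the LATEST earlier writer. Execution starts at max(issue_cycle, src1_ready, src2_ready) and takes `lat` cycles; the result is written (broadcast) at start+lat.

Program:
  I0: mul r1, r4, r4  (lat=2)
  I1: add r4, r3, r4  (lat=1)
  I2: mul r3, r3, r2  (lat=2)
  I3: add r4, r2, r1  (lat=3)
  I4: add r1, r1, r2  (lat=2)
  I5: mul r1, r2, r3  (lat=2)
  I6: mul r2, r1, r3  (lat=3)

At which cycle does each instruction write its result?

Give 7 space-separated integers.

I0 mul r1: issue@1 deps=(None,None) exec_start@1 write@3
I1 add r4: issue@2 deps=(None,None) exec_start@2 write@3
I2 mul r3: issue@3 deps=(None,None) exec_start@3 write@5
I3 add r4: issue@4 deps=(None,0) exec_start@4 write@7
I4 add r1: issue@5 deps=(0,None) exec_start@5 write@7
I5 mul r1: issue@6 deps=(None,2) exec_start@6 write@8
I6 mul r2: issue@7 deps=(5,2) exec_start@8 write@11

Answer: 3 3 5 7 7 8 11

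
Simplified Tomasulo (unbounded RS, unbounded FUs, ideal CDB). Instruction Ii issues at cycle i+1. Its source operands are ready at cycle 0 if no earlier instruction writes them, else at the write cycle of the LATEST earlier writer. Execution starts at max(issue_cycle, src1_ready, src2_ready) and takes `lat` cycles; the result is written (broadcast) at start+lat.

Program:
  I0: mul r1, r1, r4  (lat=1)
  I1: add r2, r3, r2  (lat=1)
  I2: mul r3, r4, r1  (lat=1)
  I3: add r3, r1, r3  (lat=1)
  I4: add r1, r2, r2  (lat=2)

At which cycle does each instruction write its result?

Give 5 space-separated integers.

Answer: 2 3 4 5 7

Derivation:
I0 mul r1: issue@1 deps=(None,None) exec_start@1 write@2
I1 add r2: issue@2 deps=(None,None) exec_start@2 write@3
I2 mul r3: issue@3 deps=(None,0) exec_start@3 write@4
I3 add r3: issue@4 deps=(0,2) exec_start@4 write@5
I4 add r1: issue@5 deps=(1,1) exec_start@5 write@7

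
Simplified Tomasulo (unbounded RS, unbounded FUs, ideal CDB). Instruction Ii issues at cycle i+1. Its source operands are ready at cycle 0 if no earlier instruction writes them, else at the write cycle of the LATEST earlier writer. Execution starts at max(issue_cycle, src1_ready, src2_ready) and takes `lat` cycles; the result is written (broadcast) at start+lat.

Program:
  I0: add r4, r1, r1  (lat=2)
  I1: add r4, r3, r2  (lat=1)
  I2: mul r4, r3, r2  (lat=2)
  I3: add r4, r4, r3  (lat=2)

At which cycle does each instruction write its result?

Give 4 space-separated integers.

I0 add r4: issue@1 deps=(None,None) exec_start@1 write@3
I1 add r4: issue@2 deps=(None,None) exec_start@2 write@3
I2 mul r4: issue@3 deps=(None,None) exec_start@3 write@5
I3 add r4: issue@4 deps=(2,None) exec_start@5 write@7

Answer: 3 3 5 7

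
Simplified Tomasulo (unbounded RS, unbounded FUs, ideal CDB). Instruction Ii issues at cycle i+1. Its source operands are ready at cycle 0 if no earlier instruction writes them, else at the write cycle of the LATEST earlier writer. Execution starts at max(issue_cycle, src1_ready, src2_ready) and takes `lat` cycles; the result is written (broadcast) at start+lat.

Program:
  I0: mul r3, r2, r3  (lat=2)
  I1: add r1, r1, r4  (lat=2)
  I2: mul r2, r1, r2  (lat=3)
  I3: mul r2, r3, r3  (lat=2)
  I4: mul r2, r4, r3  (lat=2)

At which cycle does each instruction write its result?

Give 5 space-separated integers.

Answer: 3 4 7 6 7

Derivation:
I0 mul r3: issue@1 deps=(None,None) exec_start@1 write@3
I1 add r1: issue@2 deps=(None,None) exec_start@2 write@4
I2 mul r2: issue@3 deps=(1,None) exec_start@4 write@7
I3 mul r2: issue@4 deps=(0,0) exec_start@4 write@6
I4 mul r2: issue@5 deps=(None,0) exec_start@5 write@7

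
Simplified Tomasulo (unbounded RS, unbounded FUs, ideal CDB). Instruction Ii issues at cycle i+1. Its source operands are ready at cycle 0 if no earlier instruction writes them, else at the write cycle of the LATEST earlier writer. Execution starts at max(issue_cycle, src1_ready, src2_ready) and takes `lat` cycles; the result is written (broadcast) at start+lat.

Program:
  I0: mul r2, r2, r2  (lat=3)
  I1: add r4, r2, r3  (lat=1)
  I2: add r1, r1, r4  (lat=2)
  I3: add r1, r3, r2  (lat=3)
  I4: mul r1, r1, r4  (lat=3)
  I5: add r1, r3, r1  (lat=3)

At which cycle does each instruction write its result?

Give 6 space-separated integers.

I0 mul r2: issue@1 deps=(None,None) exec_start@1 write@4
I1 add r4: issue@2 deps=(0,None) exec_start@4 write@5
I2 add r1: issue@3 deps=(None,1) exec_start@5 write@7
I3 add r1: issue@4 deps=(None,0) exec_start@4 write@7
I4 mul r1: issue@5 deps=(3,1) exec_start@7 write@10
I5 add r1: issue@6 deps=(None,4) exec_start@10 write@13

Answer: 4 5 7 7 10 13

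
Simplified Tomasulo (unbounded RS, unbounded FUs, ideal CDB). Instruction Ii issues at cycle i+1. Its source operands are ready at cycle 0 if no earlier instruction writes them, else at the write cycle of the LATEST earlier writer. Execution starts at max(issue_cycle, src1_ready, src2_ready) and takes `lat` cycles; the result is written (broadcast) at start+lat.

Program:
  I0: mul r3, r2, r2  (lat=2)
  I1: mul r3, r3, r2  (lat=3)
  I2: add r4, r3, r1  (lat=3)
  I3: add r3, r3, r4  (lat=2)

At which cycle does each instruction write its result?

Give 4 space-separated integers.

I0 mul r3: issue@1 deps=(None,None) exec_start@1 write@3
I1 mul r3: issue@2 deps=(0,None) exec_start@3 write@6
I2 add r4: issue@3 deps=(1,None) exec_start@6 write@9
I3 add r3: issue@4 deps=(1,2) exec_start@9 write@11

Answer: 3 6 9 11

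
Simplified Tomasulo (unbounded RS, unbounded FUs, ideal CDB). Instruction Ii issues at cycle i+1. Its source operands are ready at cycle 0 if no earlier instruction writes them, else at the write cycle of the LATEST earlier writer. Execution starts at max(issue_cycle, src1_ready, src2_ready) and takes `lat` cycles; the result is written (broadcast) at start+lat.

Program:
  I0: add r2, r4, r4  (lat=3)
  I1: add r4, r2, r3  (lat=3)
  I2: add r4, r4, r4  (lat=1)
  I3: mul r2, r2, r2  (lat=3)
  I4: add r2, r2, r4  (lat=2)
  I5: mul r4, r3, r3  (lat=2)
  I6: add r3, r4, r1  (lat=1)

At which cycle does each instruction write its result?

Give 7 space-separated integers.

I0 add r2: issue@1 deps=(None,None) exec_start@1 write@4
I1 add r4: issue@2 deps=(0,None) exec_start@4 write@7
I2 add r4: issue@3 deps=(1,1) exec_start@7 write@8
I3 mul r2: issue@4 deps=(0,0) exec_start@4 write@7
I4 add r2: issue@5 deps=(3,2) exec_start@8 write@10
I5 mul r4: issue@6 deps=(None,None) exec_start@6 write@8
I6 add r3: issue@7 deps=(5,None) exec_start@8 write@9

Answer: 4 7 8 7 10 8 9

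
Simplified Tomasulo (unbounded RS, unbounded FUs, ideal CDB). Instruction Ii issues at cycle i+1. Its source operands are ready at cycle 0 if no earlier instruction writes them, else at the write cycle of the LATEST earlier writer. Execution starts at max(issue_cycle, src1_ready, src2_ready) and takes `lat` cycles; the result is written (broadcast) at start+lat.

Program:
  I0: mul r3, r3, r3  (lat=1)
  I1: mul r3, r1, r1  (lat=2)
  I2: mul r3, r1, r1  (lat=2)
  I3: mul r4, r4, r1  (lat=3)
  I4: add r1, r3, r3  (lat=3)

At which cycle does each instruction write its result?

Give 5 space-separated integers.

I0 mul r3: issue@1 deps=(None,None) exec_start@1 write@2
I1 mul r3: issue@2 deps=(None,None) exec_start@2 write@4
I2 mul r3: issue@3 deps=(None,None) exec_start@3 write@5
I3 mul r4: issue@4 deps=(None,None) exec_start@4 write@7
I4 add r1: issue@5 deps=(2,2) exec_start@5 write@8

Answer: 2 4 5 7 8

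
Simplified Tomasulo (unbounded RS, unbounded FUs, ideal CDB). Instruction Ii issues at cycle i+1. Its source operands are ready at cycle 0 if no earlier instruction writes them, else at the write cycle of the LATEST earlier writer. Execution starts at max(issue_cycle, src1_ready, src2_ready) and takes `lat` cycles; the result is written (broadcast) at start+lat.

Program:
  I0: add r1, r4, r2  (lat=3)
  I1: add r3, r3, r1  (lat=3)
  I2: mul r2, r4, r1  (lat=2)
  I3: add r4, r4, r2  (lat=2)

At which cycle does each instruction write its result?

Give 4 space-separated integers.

Answer: 4 7 6 8

Derivation:
I0 add r1: issue@1 deps=(None,None) exec_start@1 write@4
I1 add r3: issue@2 deps=(None,0) exec_start@4 write@7
I2 mul r2: issue@3 deps=(None,0) exec_start@4 write@6
I3 add r4: issue@4 deps=(None,2) exec_start@6 write@8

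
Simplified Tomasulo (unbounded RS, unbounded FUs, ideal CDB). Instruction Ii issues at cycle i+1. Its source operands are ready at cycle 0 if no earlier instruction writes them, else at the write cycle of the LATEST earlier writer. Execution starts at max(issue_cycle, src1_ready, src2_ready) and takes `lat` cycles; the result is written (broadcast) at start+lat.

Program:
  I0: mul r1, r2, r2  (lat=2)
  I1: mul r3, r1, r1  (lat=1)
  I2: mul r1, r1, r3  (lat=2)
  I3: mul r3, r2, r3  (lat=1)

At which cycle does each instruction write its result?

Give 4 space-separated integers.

Answer: 3 4 6 5

Derivation:
I0 mul r1: issue@1 deps=(None,None) exec_start@1 write@3
I1 mul r3: issue@2 deps=(0,0) exec_start@3 write@4
I2 mul r1: issue@3 deps=(0,1) exec_start@4 write@6
I3 mul r3: issue@4 deps=(None,1) exec_start@4 write@5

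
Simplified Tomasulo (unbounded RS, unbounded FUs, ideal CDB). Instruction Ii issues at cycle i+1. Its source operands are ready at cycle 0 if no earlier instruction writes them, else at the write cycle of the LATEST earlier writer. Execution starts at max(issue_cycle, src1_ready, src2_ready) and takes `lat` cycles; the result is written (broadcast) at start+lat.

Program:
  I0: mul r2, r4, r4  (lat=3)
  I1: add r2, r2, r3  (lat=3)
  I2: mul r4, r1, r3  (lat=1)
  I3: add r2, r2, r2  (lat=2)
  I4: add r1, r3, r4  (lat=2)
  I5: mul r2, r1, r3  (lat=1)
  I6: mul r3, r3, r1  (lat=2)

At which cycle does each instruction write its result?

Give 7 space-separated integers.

I0 mul r2: issue@1 deps=(None,None) exec_start@1 write@4
I1 add r2: issue@2 deps=(0,None) exec_start@4 write@7
I2 mul r4: issue@3 deps=(None,None) exec_start@3 write@4
I3 add r2: issue@4 deps=(1,1) exec_start@7 write@9
I4 add r1: issue@5 deps=(None,2) exec_start@5 write@7
I5 mul r2: issue@6 deps=(4,None) exec_start@7 write@8
I6 mul r3: issue@7 deps=(None,4) exec_start@7 write@9

Answer: 4 7 4 9 7 8 9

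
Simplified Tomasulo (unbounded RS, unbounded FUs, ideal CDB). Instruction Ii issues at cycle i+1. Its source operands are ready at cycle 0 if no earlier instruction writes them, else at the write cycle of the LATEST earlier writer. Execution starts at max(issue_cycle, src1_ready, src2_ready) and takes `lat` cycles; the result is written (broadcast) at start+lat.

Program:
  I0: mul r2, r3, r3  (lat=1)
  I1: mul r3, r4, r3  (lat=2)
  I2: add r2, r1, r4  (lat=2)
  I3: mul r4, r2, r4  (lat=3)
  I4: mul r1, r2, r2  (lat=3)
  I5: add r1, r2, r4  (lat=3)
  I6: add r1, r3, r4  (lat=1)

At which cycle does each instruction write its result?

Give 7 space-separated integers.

I0 mul r2: issue@1 deps=(None,None) exec_start@1 write@2
I1 mul r3: issue@2 deps=(None,None) exec_start@2 write@4
I2 add r2: issue@3 deps=(None,None) exec_start@3 write@5
I3 mul r4: issue@4 deps=(2,None) exec_start@5 write@8
I4 mul r1: issue@5 deps=(2,2) exec_start@5 write@8
I5 add r1: issue@6 deps=(2,3) exec_start@8 write@11
I6 add r1: issue@7 deps=(1,3) exec_start@8 write@9

Answer: 2 4 5 8 8 11 9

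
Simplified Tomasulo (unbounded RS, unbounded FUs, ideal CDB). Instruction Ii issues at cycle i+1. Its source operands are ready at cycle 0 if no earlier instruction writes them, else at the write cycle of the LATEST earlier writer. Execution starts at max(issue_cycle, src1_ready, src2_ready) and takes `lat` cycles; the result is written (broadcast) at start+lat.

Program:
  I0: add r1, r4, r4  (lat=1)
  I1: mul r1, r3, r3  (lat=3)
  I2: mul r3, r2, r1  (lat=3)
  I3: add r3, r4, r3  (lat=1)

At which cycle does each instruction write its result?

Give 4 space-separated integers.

Answer: 2 5 8 9

Derivation:
I0 add r1: issue@1 deps=(None,None) exec_start@1 write@2
I1 mul r1: issue@2 deps=(None,None) exec_start@2 write@5
I2 mul r3: issue@3 deps=(None,1) exec_start@5 write@8
I3 add r3: issue@4 deps=(None,2) exec_start@8 write@9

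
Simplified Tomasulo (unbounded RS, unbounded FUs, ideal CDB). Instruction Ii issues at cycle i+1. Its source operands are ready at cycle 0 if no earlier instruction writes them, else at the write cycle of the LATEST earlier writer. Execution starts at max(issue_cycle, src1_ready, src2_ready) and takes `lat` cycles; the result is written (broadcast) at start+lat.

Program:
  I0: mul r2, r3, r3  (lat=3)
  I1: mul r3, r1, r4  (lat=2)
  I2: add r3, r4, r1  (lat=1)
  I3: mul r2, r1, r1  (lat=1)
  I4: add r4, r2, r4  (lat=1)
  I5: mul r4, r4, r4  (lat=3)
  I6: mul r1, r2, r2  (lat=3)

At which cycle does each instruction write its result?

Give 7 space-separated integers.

Answer: 4 4 4 5 6 9 10

Derivation:
I0 mul r2: issue@1 deps=(None,None) exec_start@1 write@4
I1 mul r3: issue@2 deps=(None,None) exec_start@2 write@4
I2 add r3: issue@3 deps=(None,None) exec_start@3 write@4
I3 mul r2: issue@4 deps=(None,None) exec_start@4 write@5
I4 add r4: issue@5 deps=(3,None) exec_start@5 write@6
I5 mul r4: issue@6 deps=(4,4) exec_start@6 write@9
I6 mul r1: issue@7 deps=(3,3) exec_start@7 write@10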